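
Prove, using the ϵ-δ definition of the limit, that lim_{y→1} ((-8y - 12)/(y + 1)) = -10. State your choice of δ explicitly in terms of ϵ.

δ = min(1, (1/2)ϵ)

Let ϵ > 0. We want δ > 0 with 0 < |y − 1| < δ ⇒ |(-8y - 12)/(y + 1) + 10| < ϵ.
Combining over a common denominator, (-8y - 12)/(y + 1) + 10 = [(-8y - 12)·2 − (-20)·(y + 1)] / [2·(y + 1)] = 4(y − 1) / (2(y + 1)).
So |(-8y - 12)/(y + 1) + 10| = 4|y − 1| / (2·|y + 1|).
Restrict δ ≤ 1. Then |y − 1| < 1 gives |y + 1| = |(y − 1) + 2| ≥ 2 − 1 = 1.
Hence |(-8y - 12)/(y + 1) + 10| < 4|y − 1|/(2·1) = 2|y − 1|, which is < ϵ once |y − 1| < (1/2)ϵ.
Take δ = min(1, (1/2)ϵ). Then 0 < |y − 1| < δ forces both bounds, so |(-8y - 12)/(y + 1) + 10| < ϵ.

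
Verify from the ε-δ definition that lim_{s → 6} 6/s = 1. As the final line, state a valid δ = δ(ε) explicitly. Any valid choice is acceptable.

Suppose ε > 0. We seek δ > 0 such that 0 < |s − 6| < δ implies |6/s − 1| < ε.
|6/s − 1| = 6·|6 − s|/(6·|s|) = 6|s − 6|/(6|s|).
Require δ ≤ 3 so that |s| > 6 − 3 = 3, hence 6|s| > 18.
Then |6/s − 1| < 6|s − 6|/18, which is < ε when |s − 6| < 3ε.
Take δ = min(3, 3ε). Then 0 < |s − 6| < δ gives both |s − 6| < 3 and |s − 6| < 3ε, so |6/s − 1| < ε.

δ = min(3, 3ε)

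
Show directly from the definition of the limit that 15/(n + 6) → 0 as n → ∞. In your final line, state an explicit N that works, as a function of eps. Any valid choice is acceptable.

N = 15/eps

Let eps > 0 be given. For n ≥ 1, |15/(n + 6) − 0| = 15/(n + 6) ≤ 15/n.
We need 15/n < eps, i.e. n > 15/eps.
Take N = 15/eps. If n > N then |15/(n + 6)| ≤ 15/n < eps.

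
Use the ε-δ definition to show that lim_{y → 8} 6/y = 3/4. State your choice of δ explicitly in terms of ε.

Let ε > 0 be given. We seek δ > 0 such that 0 < |y − 8| < δ implies |6/y − (3/4)| < ε.
|6/y − (3/4)| = 6·|8 − y|/(8·|y|) = 6|y − 8|/(8|y|).
Require δ ≤ 4 so that |y| > 8 − 4 = 4, hence 8|y| > 32.
Then |6/y − (3/4)| < 6|y − 8|/32, which is < ε when |y − 8| < (16/3)ε.
Take δ = min(4, (16/3)ε). Then 0 < |y − 8| < δ gives both |y − 8| < 4 and |y − 8| < (16/3)ε, so |6/y − (3/4)| < ε.

δ = min(4, (16/3)ε)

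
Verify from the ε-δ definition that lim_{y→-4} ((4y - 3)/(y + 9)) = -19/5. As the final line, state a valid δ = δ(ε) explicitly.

δ = min(5/2, (25/78)ε)

Fix ε > 0. We want δ > 0 with 0 < |y + 4| < δ ⇒ |(4y - 3)/(y + 9) + 19/5| < ε.
Combining over a common denominator, (4y - 3)/(y + 9) + 19/5 = [(4y - 3)·5 − (-19)·(y + 9)] / [5·(y + 9)] = 39(y + 4) / (5(y + 9)).
So |(4y - 3)/(y + 9) + 19/5| = 39|y + 4| / (5·|y + 9|).
Require δ ≤ 5/2, so |y + 9| ≥ |5| − |y + 4| > 5 − 5/2 = 5/2.
Hence |(4y - 3)/(y + 9) + 19/5| < 39|y + 4|/(5·(5/2)) = (78/25)|y + 4|, which is < ε once |y + 4| < (25/78)ε.
Take δ = min(5/2, (25/78)ε). Then 0 < |y + 4| < δ forces both bounds, so |(4y - 3)/(y + 9) + 19/5| < ε.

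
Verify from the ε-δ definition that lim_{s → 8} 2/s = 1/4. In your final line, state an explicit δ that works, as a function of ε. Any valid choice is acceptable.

δ = min(4, 16ε)

Let ε > 0 be given. We seek δ > 0 such that 0 < |s − 8| < δ implies |2/s − (1/4)| < ε.
|2/s − (1/4)| = 2·|8 − s|/(8·|s|) = 2|s − 8|/(8|s|).
Restrict δ ≤ 4. Then |s − 8| < 4 gives |s| > 4, so 8|s| > 32.
Then |2/s − (1/4)| < 2|s − 8|/32, which is < ε when |s − 8| < 16ε.
Take δ = min(4, 16ε). Then 0 < |s − 8| < δ gives both |s − 8| < 4 and |s − 8| < 16ε, so |2/s − (1/4)| < ε.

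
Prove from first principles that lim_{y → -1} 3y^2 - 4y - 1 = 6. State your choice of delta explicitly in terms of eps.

delta = min(2, eps/16)

Fix eps > 0. We want delta > 0 such that 0 < |y + 1| < delta implies |(3y^2 - 4y - 1) − 6| < eps.
(3y^2 - 4y - 1) − 6 = 3y^2 - 4y - 7 = (y + 1)(3y - 7).
So |(3y^2 - 4y - 1) − 6| = |y + 1|·|3y - 7|.
Assume first that |y + 1| < 2, so |y| < 3. Then |3y - 7| ≤ 3·3 + 7 = 16.
Hence |(3y^2 - 4y - 1) − 6| ≤ 16|y + 1| < eps provided |y + 1| < eps/16.
Take delta = min(2, eps/16). Then 0 < |y + 1| < delta gives both |y + 1| < 2 and |y + 1| < eps/16, so |(3y^2 - 4y - 1) − 6| < eps.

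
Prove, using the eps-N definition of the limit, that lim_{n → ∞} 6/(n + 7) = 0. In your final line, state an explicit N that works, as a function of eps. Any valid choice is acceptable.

N = 6/eps

Let eps > 0. For n ≥ 1, |6/(n + 7) − 0| = 6/(n + 7) ≤ 6/n.
We need 6/n < eps, i.e. n > 6/eps.
Take N = 6/eps. If n > N then |6/(n + 7)| ≤ 6/n < eps.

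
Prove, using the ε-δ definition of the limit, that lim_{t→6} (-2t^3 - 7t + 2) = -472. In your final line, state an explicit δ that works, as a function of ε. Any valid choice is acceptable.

Let ε > 0. We want δ > 0 such that 0 < |t − 6| < δ implies |(-2t^3 - 7t + 2) + 472| < ε.
(-2t^3 - 7t + 2) + 472 = -2t^3 - 7t + 474 = (t − 6)(-2t^2 - 12t - 79).
So |(-2t^3 - 7t + 2) + 472| = |t − 6|·|-2t^2 - 12t - 79|.
Require δ ≤ 1. Then |t − 6| < 1 gives |t| < 7, and by the triangle inequality |-2t^2 - 12t - 79| ≤ 2·7^2 + 12·7 + 79 = 261.
Hence |(-2t^3 - 7t + 2) + 472| ≤ 261|t − 6| < ε provided |t − 6| < ε/261.
Take δ = min(1, ε/261). Then 0 < |t − 6| < δ gives both |t − 6| < 1 and |t − 6| < ε/261, so |(-2t^3 - 7t + 2) + 472| < ε.

δ = min(1, ε/261)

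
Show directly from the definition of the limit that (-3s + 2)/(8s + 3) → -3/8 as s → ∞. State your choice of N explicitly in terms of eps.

Suppose eps > 0. We seek N > 0 such that s > N implies |(-3s + 2)/(8s + 3) + 3/8| < eps.
(-3s + 2)/(8s + 3) + 3/8 = (8(-3s + 2) − (-3)(8s + 3)) / (8(8s + 3)) = 25/(8(8s + 3)).
For s > 0 we have 8s + 3 > 8s, so |(-3s + 2)/(8s + 3) + 3/8| = 25/(8(8s + 3)) < 25/(8·8s) = (25/64)/s.
Thus |(-3s + 2)/(8s + 3) + 3/8| < eps whenever s > (25/64)/eps.
Take N = (25/64)/eps. If s > N then |(-3s + 2)/(8s + 3) + 3/8| < (25/64)/s < eps.

N = (25/64)/eps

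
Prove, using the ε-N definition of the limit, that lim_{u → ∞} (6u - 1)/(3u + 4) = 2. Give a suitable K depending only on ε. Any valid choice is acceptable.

K = 3/ε

Let ε > 0. We seek K > 0 such that u > K implies |(6u - 1)/(3u + 4) − 2| < ε.
(6u - 1)/(3u + 4) − 2 = (3(6u - 1) − 6(3u + 4)) / (3(3u + 4)) = -27/(3(3u + 4)).
For u > 0 we have 3u + 4 > 3u, so |(6u - 1)/(3u + 4) − 2| = 27/(3(3u + 4)) < 27/(3·3u) = 3/u.
Thus |(6u - 1)/(3u + 4) − 2| < ε whenever u > 3/ε.
Take K = 3/ε. If u > K then |(6u - 1)/(3u + 4) − 2| < 3/u < ε.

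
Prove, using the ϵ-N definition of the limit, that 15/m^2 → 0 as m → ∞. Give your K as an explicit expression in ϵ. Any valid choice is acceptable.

K = (15/ϵ)^{1/2}

Let ϵ > 0 be given. For m ≥ 1, |15/m^2 − 0| = 15/m^2.
15/m^2 < ϵ ⇔ m^2 > 15/ϵ ⇔ m > (15/ϵ)^{1/2}.
Take K = (15/ϵ)^{1/2}. Then m > K implies 15/m^2 < ϵ.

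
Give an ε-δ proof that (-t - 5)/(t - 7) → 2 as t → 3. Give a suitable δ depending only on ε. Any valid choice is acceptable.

Let ε > 0 be given. We want δ > 0 with 0 < |t − 3| < δ ⇒ |(-t - 5)/(t - 7) − 2| < ε.
Combining over a common denominator, (-t - 5)/(t - 7) − 2 = [(-t - 5)·(-4) − (-8)·(t - 7)] / [(-4)·(t - 7)] = 12(t − 3) / ((-4)(t - 7)).
So |(-t - 5)/(t - 7) − 2| = 12|t − 3| / (4·|t − 7|).
Require δ ≤ 2, so |t − 7| ≥ |-4| − |t − 3| > 4 − 2 = 2.
Hence |(-t - 5)/(t - 7) − 2| < 12|t − 3|/(4·2) = (3/2)|t − 3|, which is < ε once |t − 3| < (2/3)ε.
Take δ = min(2, (2/3)ε). Then 0 < |t − 3| < δ forces both bounds, so |(-t - 5)/(t - 7) − 2| < ε.

δ = min(2, (2/3)ε)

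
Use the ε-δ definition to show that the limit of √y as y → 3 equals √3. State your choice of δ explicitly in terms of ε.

δ = min(3, √3·ε)

Let ε > 0 be given. We want δ > 0 such that 0 < |y − 3| < δ implies |√y − √3| < ε.
Rationalise: √y − √3 = (y − 3)/(√y + √3), so |√y − √3| = |y − 3|/(√y + √3).
Restrict δ ≤ 3 so that |y − 3| < 3 forces y > 0, and then √y + √3 > √3.
Hence |√y − √3| < |y − 3|/√3, which is < ε once |y − 3| < √3·ε.
Take δ = min(3, √3·ε). If 0 < |y − 3| < δ then y > 0 and |√y − √3| < |y − 3|/√3 < ε.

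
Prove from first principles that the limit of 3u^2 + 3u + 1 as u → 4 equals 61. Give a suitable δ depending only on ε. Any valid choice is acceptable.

δ = min(1, ε/30)

Let ε > 0. We want δ > 0 such that 0 < |u − 4| < δ implies |(3u^2 + 3u + 1) − 61| < ε.
(3u^2 + 3u + 1) − 61 = 3u^2 + 3u - 60 = (u − 4)(3u + 15).
So |(3u^2 + 3u + 1) − 61| = |u − 4|·|3u + 15|.
Require δ ≤ 1. Then |u − 4| < 1 gives |u| < 5, and by the triangle inequality |3u + 15| ≤ 3·5 + 15 = 30.
Hence |(3u^2 + 3u + 1) − 61| ≤ 30|u − 4| < ε provided |u − 4| < ε/30.
Choosing δ = min(1, ε/30) ensures both conditions, hence |(3u^2 + 3u + 1) − 61| < ε.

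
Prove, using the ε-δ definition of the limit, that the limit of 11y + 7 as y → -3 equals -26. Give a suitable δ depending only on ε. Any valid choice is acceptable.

Suppose ε > 0. We need δ > 0 so that 0 < |y + 3| < δ implies |(11y + 7) + 26| < ε.
|(11y + 7) + 26| = |11y + 33| = 11|y + 3|.
Thus it suffices that |y + 3| < ε/11.
Take δ = ε/11. If 0 < |y + 3| < δ then |(11y + 7) + 26| = 11|y + 3| < 11·(ε/11) = ε.

δ = ε/11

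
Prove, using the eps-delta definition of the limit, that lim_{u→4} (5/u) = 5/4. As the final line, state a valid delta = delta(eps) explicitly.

delta = min(2, (8/5)eps)

Fix eps > 0. We seek delta > 0 such that 0 < |u − 4| < delta implies |5/u − (5/4)| < eps.
|5/u − (5/4)| = 5·|4 − u|/(4·|u|) = 5|u − 4|/(4|u|).
Require delta ≤ 2 so that |u| > 4 − 2 = 2, hence 4|u| > 8.
Then |5/u − (5/4)| < 5|u − 4|/8, which is < eps when |u − 4| < (8/5)eps.
Take delta = min(2, (8/5)eps). Then 0 < |u − 4| < delta gives both |u − 4| < 2 and |u − 4| < (8/5)eps, so |5/u − (5/4)| < eps.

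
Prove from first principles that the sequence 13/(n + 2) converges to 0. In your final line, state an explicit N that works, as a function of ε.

N = 13/ε

Let ε > 0. For n ≥ 1, |13/(n + 2) − 0| = 13/(n + 2) ≤ 13/n.
We need 13/n < ε, i.e. n > 13/ε.
Take N = 13/ε. If n > N then |13/(n + 2)| ≤ 13/n < ε.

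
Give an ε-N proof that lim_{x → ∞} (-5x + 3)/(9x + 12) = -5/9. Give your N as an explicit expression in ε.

N = (29/27)/ε

Suppose ε > 0. We seek N > 0 such that x > N implies |(-5x + 3)/(9x + 12) + 5/9| < ε.
(-5x + 3)/(9x + 12) + 5/9 = (9(-5x + 3) − (-5)(9x + 12)) / (9(9x + 12)) = 87/(9(9x + 12)).
For x > 0 we have 9x + 12 > 9x, so |(-5x + 3)/(9x + 12) + 5/9| = 87/(9(9x + 12)) < 87/(9·9x) = (29/27)/x.
Thus |(-5x + 3)/(9x + 12) + 5/9| < ε whenever x > (29/27)/ε.
Take N = (29/27)/ε. If x > N then |(-5x + 3)/(9x + 12) + 5/9| < (29/27)/x < ε.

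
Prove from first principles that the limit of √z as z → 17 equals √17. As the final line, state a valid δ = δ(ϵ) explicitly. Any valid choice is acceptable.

δ = min(17, √17·ϵ)

Let ϵ > 0. We want δ > 0 such that 0 < |z − 17| < δ implies |√z − √17| < ϵ.
Multiplying by the conjugate, |√z − √17| = |z − 17|/(√z + √17).
Restrict δ ≤ 17 so that |z − 17| < 17 forces z > 0, and then √z + √17 > √17.
Hence |√z − √17| < |z − 17|/√17, which is < ϵ once |z − 17| < √17·ϵ.
Take δ = min(17, √17·ϵ). If 0 < |z − 17| < δ then z > 0 and |√z − √17| < |z − 17|/√17 < ϵ.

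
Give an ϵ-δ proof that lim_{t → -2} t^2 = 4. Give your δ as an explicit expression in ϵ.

Let ϵ > 0 be given. We seek δ > 0 with 0 < |t + 2| < δ ⇒ |t^2 − 4| < ϵ.
Factor: t^2 − 4 = (t + 2)(t - 2), so |t^2 − 4| = |t + 2|·|t - 2|.
Restrict δ ≤ 1. Then |t + 2| < 1 gives |t| < 3, so by the triangle inequality |t - 2| ≤ 3 + 2 = 5.
Hence |t^2 − 4| ≤ 5|t + 2|, which is < ϵ once |t + 2| < ϵ/5.
Take δ = min(1, ϵ/5). If 0 < |t + 2| < δ then both bounds hold and |t^2 − 4| ≤ 5|t + 2| < 5·(ϵ/5) = ϵ.

δ = min(1, ϵ/5)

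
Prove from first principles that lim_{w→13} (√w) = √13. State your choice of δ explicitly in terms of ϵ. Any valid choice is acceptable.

Let ϵ > 0 be given. We want δ > 0 such that 0 < |w − 13| < δ implies |√w − √13| < ϵ.
Rationalise: √w − √13 = (w − 13)/(√w + √13), so |√w − √13| = |w − 13|/(√w + √13).
Restrict δ ≤ 13 so that |w − 13| < 13 forces w > 0, and then √w + √13 > √13.
Hence |√w − √13| < |w − 13|/√13, which is < ϵ once |w − 13| < √13·ϵ.
Take δ = min(13, √13·ϵ). If 0 < |w − 13| < δ then w > 0 and |√w − √13| < |w − 13|/√13 < ϵ.

δ = min(13, √13·ϵ)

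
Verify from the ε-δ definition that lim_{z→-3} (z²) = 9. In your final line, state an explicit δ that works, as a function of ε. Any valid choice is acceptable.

δ = min(2, ε/8)

Let ε > 0 be given. We seek δ > 0 with 0 < |z + 3| < δ ⇒ |z² − 9| < ε.
Factor: z² − 9 = (z + 3)(z - 3), so |z² − 9| = |z + 3|·|z - 3|.
Restrict δ ≤ 2. Then |z + 3| < 2 gives |z| < 5, so by the triangle inequality |z - 3| ≤ 5 + 3 = 8.
Hence |z² − 9| ≤ 8|z + 3|, which is < ε once |z + 3| < ε/8.
Take δ = min(2, ε/8). If 0 < |z + 3| < δ then both bounds hold and |z² − 9| ≤ 8|z + 3| < 8·(ε/8) = ε.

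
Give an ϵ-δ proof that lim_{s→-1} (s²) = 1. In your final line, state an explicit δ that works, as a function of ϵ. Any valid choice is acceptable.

Let ϵ > 0. We seek δ > 0 with 0 < |s + 1| < δ ⇒ |s² − 1| < ϵ.
Factor: s² − 1 = (s + 1)(s - 1), so |s² − 1| = |s + 1|·|s - 1|.
Impose δ ≤ 2 so that |s| < 3; then |s - 1| ≤ 4.
Hence |s² − 1| ≤ 4|s + 1|, which is < ϵ once |s + 1| < ϵ/4.
Take δ = min(2, ϵ/4). If 0 < |s + 1| < δ then both bounds hold and |s² − 1| ≤ 4|s + 1| < 4·(ϵ/4) = ϵ.

δ = min(2, ϵ/4)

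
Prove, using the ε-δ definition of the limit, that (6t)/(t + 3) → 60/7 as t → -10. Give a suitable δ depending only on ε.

Fix ε > 0. We want δ > 0 with 0 < |t + 10| < δ ⇒ |(6t)/(t + 3) − (60/7)| < ε.
Combining over a common denominator, (6t)/(t + 3) − (60/7) = [(6t)·(-7) − (-60)·(t + 3)] / [(-7)·(t + 3)] = 18(t + 10) / ((-7)(t + 3)).
So |(6t)/(t + 3) − (60/7)| = 18|t + 10| / (7·|t + 3|).
Restrict δ ≤ 7/2. Then |t + 10| < 7/2 gives |t + 3| = |(t + 10) + (-7)| ≥ 7 − 7/2 = 7/2.
Hence |(6t)/(t + 3) − (60/7)| < 18|t + 10|/(7·(7/2)) = (36/49)|t + 10|, which is < ε once |t + 10| < (49/36)ε.
Take δ = min(7/2, (49/36)ε). Then 0 < |t + 10| < δ forces both bounds, so |(6t)/(t + 3) − (60/7)| < ε.

δ = min(7/2, (49/36)ε)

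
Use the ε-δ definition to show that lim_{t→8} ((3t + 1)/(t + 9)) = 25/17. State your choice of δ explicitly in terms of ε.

δ = min(17/2, (289/52)ε)

Let ε > 0 be given. We want δ > 0 with 0 < |t − 8| < δ ⇒ |(3t + 1)/(t + 9) − (25/17)| < ε.
Combining over a common denominator, (3t + 1)/(t + 9) − (25/17) = [(3t + 1)·17 − 25·(t + 9)] / [17·(t + 9)] = 26(t − 8) / (17(t + 9)).
So |(3t + 1)/(t + 9) − (25/17)| = 26|t − 8| / (17·|t + 9|).
Require δ ≤ 17/2, so |t + 9| ≥ |17| − |t − 8| > 17 − 17/2 = 17/2.
Hence |(3t + 1)/(t + 9) − (25/17)| < 26|t − 8|/(17·(17/2)) = (52/289)|t − 8|, which is < ε once |t − 8| < (289/52)ε.
Take δ = min(17/2, (289/52)ε). Then 0 < |t − 8| < δ forces both bounds, so |(3t + 1)/(t + 9) − (25/17)| < ε.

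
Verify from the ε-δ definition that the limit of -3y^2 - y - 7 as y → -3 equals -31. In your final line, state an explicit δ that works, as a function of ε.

Let ε > 0 be given. We want δ > 0 such that 0 < |y + 3| < δ implies |(-3y^2 - y - 7) + 31| < ε.
(-3y^2 - y - 7) + 31 = -3y^2 - y + 24 = (y + 3)(-3y + 8).
So |(-3y^2 - y - 7) + 31| = |y + 3|·|-3y + 8|.
Assume first that |y + 3| < 2, so |y| < 5. Then |-3y + 8| ≤ 3·5 + 8 = 23.
Hence |(-3y^2 - y - 7) + 31| ≤ 23|y + 3| < ε provided |y + 3| < ε/23.
Choosing δ = min(2, ε/23) ensures both conditions, hence |(-3y^2 - y - 7) + 31| < ε.

δ = min(2, ε/23)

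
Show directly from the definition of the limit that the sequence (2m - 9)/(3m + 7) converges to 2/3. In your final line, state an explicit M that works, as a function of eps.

M = (41/9)/eps

Suppose eps > 0. For m ≥ 1, |(2m - 9)/(3m + 7) − (2/3)| = |-41|/(3(3m + 7)) = 41/(3(3m + 7)).
Since 3m + 7 ≥ 3m for m ≥ 1, this is ≤ 41/(3·3m) = (41/9)/m.
So |(2m - 9)/(3m + 7) − (2/3)| < eps whenever m > (41/9)/eps.
Take M = (41/9)/eps. If m > M then |(2m - 9)/(3m + 7) − (2/3)| ≤ (41/9)/m < eps.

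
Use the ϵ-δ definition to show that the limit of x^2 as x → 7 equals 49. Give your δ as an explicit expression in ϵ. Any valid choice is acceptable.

Suppose ϵ > 0. We seek δ > 0 with 0 < |x − 7| < δ ⇒ |x^2 − 49| < ϵ.
Factor: x^2 − 49 = (x − 7)(x + 7), so |x^2 − 49| = |x − 7|·|x + 7|.
Impose δ ≤ 2 so that |x| < 9; then |x + 7| ≤ 16.
Hence |x^2 − 49| ≤ 16|x − 7|, which is < ϵ once |x − 7| < ϵ/16.
Take δ = min(2, ϵ/16). If 0 < |x − 7| < δ then both bounds hold and |x^2 − 49| ≤ 16|x − 7| < 16·(ϵ/16) = ϵ.

δ = min(2, ϵ/16)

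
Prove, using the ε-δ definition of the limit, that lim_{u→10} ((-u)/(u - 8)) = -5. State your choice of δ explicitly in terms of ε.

δ = min(1, (1/4)ε)

Let ε > 0. We want δ > 0 with 0 < |u − 10| < δ ⇒ |(-u)/(u - 8) + 5| < ε.
Combining over a common denominator, (-u)/(u - 8) + 5 = [(-u)·2 − (-10)·(u - 8)] / [2·(u - 8)] = 8(u − 10) / (2(u - 8)).
So |(-u)/(u - 8) + 5| = 8|u − 10| / (2·|u − 8|).
Require δ ≤ 1, so |u − 8| ≥ |2| − |u − 10| > 2 − 1 = 1.
Hence |(-u)/(u - 8) + 5| < 8|u − 10|/(2·1) = 4|u − 10|, which is < ε once |u − 10| < (1/4)ε.
Take δ = min(1, (1/4)ε). Then 0 < |u − 10| < δ forces both bounds, so |(-u)/(u - 8) + 5| < ε.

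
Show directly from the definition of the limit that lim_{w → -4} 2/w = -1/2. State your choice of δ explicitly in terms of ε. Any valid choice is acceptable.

Let ε > 0. We seek δ > 0 such that 0 < |w + 4| < δ implies |2/w + 1/2| < ε.
|2/w + 1/2| = 2·|-4 − w|/(4·|w|) = 2|w + 4|/(4|w|).
Restrict δ ≤ 2. Then |w + 4| < 2 gives |w| > 2, so 4|w| > 8.
Then |2/w + 1/2| < 2|w + 4|/8, which is < ε when |w + 4| < 4ε.
Take δ = min(2, 4ε). Then 0 < |w + 4| < δ gives both |w + 4| < 2 and |w + 4| < 4ε, so |2/w + 1/2| < ε.

δ = min(2, 4ε)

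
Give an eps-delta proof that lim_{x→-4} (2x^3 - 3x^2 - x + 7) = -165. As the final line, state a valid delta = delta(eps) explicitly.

delta = min(1, eps/148)

Fix eps > 0. We want delta > 0 such that 0 < |x + 4| < delta implies |(2x^3 - 3x^2 - x + 7) + 165| < eps.
(2x^3 - 3x^2 - x + 7) + 165 = 2x^3 - 3x^2 - x + 172 = (x + 4)(2x^2 - 11x + 43).
So |(2x^3 - 3x^2 - x + 7) + 165| = |x + 4|·|2x^2 - 11x + 43|.
Require delta ≤ 1. Then |x + 4| < 1 gives |x| < 5, and by the triangle inequality |2x^2 - 11x + 43| ≤ 2·5^2 + 11·5 + 43 = 148.
Hence |(2x^3 - 3x^2 - x + 7) + 165| ≤ 148|x + 4| < eps provided |x + 4| < eps/148.
Take delta = min(1, eps/148). Then 0 < |x + 4| < delta gives both |x + 4| < 1 and |x + 4| < eps/148, so |(2x^3 - 3x^2 - x + 7) + 165| < eps.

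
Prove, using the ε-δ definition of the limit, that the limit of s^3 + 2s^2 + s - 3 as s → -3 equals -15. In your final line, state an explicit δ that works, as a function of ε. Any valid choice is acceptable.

Let ε > 0 be given. We want δ > 0 such that 0 < |s + 3| < δ implies |(s^3 + 2s^2 + s - 3) + 15| < ε.
(s^3 + 2s^2 + s - 3) + 15 = s^3 + 2s^2 + s + 12 = (s + 3)(s^2 - s + 4).
So |(s^3 + 2s^2 + s - 3) + 15| = |s + 3|·|s^2 - s + 4|.
Require δ ≤ 1. Then |s + 3| < 1 gives |s| < 4, and by the triangle inequality |s^2 - s + 4| ≤ 4^2 + 4 + 4 = 24.
Hence |(s^3 + 2s^2 + s - 3) + 15| ≤ 24|s + 3| < ε provided |s + 3| < ε/24.
Choosing δ = min(1, ε/24) ensures both conditions, hence |(s^3 + 2s^2 + s - 3) + 15| < ε.

δ = min(1, ε/24)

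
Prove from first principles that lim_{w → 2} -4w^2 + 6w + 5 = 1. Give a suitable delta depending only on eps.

delta = min(1, eps/14)

Suppose eps > 0. We want delta > 0 such that 0 < |w − 2| < delta implies |(-4w^2 + 6w + 5) − 1| < eps.
(-4w^2 + 6w + 5) − 1 = -4w^2 + 6w + 4 = (w − 2)(-4w - 2).
So |(-4w^2 + 6w + 5) − 1| = |w − 2|·|-4w - 2|.
Require delta ≤ 1. Then |w − 2| < 1 gives |w| < 3, and by the triangle inequality |-4w - 2| ≤ 4·3 + 2 = 14.
Hence |(-4w^2 + 6w + 5) − 1| ≤ 14|w − 2| < eps provided |w − 2| < eps/14.
Choosing delta = min(1, eps/14) ensures both conditions, hence |(-4w^2 + 6w + 5) − 1| < eps.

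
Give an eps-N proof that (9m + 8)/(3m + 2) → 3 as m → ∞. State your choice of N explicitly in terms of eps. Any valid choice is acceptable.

Let eps > 0 be given. For m ≥ 1, |(9m + 8)/(3m + 2) − 3| = |6|/(3(3m + 2)) = 6/(3(3m + 2)).
Since 3m + 2 ≥ 3m for m ≥ 1, this is ≤ 6/(3·3m) = (2/3)/m.
So |(9m + 8)/(3m + 2) − 3| < eps whenever m > (2/3)/eps.
Take N = (2/3)/eps. If m > N then |(9m + 8)/(3m + 2) − 3| ≤ (2/3)/m < eps.

N = (2/3)/eps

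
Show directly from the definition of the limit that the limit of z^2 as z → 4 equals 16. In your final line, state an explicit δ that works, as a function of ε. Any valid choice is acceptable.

Suppose ε > 0. We seek δ > 0 with 0 < |z − 4| < δ ⇒ |z^2 − 16| < ε.
Factor: z^2 − 16 = (z − 4)(z + 4), so |z^2 − 16| = |z − 4|·|z + 4|.
Restrict δ ≤ 1. Then |z − 4| < 1 gives |z| < 5, so by the triangle inequality |z + 4| ≤ 5 + 4 = 9.
Hence |z^2 − 16| ≤ 9|z − 4|, which is < ε once |z − 4| < ε/9.
Take δ = min(1, ε/9). If 0 < |z − 4| < δ then both bounds hold and |z^2 − 16| ≤ 9|z − 4| < 9·(ε/9) = ε.

δ = min(1, ε/9)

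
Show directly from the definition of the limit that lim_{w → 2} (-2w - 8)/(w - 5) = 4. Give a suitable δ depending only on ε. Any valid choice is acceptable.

Let ε > 0 be given. We want δ > 0 with 0 < |w − 2| < δ ⇒ |(-2w - 8)/(w - 5) − 4| < ε.
Combining over a common denominator, (-2w - 8)/(w - 5) − 4 = [(-2w - 8)·(-3) − (-12)·(w - 5)] / [(-3)·(w - 5)] = 18(w − 2) / ((-3)(w - 5)).
So |(-2w - 8)/(w - 5) − 4| = 18|w − 2| / (3·|w − 5|).
Restrict δ ≤ 3/2. Then |w − 2| < 3/2 gives |w − 5| = |(w − 2) + (-3)| ≥ 3 − 3/2 = 3/2.
Hence |(-2w - 8)/(w - 5) − 4| < 18|w − 2|/(3·(3/2)) = 4|w − 2|, which is < ε once |w − 2| < (1/4)ε.
Take δ = min(3/2, (1/4)ε). Then 0 < |w − 2| < δ forces both bounds, so |(-2w - 8)/(w - 5) − 4| < ε.

δ = min(3/2, (1/4)ε)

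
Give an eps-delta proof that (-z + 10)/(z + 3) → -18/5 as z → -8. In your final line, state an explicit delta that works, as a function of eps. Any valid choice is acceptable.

Let eps > 0 be given. We want delta > 0 with 0 < |z + 8| < delta ⇒ |(-z + 10)/(z + 3) + 18/5| < eps.
Combining over a common denominator, (-z + 10)/(z + 3) + 18/5 = [(-z + 10)·(-5) − 18·(z + 3)] / [(-5)·(z + 3)] = -13(z + 8) / ((-5)(z + 3)).
So |(-z + 10)/(z + 3) + 18/5| = 13|z + 8| / (5·|z + 3|).
Restrict delta ≤ 5/2. Then |z + 8| < 5/2 gives |z + 3| = |(z + 8) + (-5)| ≥ 5 − 5/2 = 5/2.
Hence |(-z + 10)/(z + 3) + 18/5| < 13|z + 8|/(5·(5/2)) = (26/25)|z + 8|, which is < eps once |z + 8| < (25/26)eps.
Take delta = min(5/2, (25/26)eps). Then 0 < |z + 8| < delta forces both bounds, so |(-z + 10)/(z + 3) + 18/5| < eps.

delta = min(5/2, (25/26)eps)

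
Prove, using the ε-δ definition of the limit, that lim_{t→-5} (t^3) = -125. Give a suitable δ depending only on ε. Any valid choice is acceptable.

Suppose ε > 0. We seek δ > 0 with 0 < |t + 5| < δ ⇒ |t^3 + 125| < ε.
Factor: t^3 + 125 = (t + 5)(t^2 - 5t + 25), so |t^3 + 125| = |t + 5|·|t^2 - 5t + 25|.
Restrict δ ≤ 1. Then |t + 5| < 1 gives |t| < 6, so by the triangle inequality |t^2 - 5t + 25| ≤ 6^2 + 5·6 + 25 = 91.
Hence |t^3 + 125| ≤ 91|t + 5|, which is < ε once |t + 5| < ε/91.
Take δ = min(1, ε/91). If 0 < |t + 5| < δ then both bounds hold and |t^3 + 125| ≤ 91|t + 5| < 91·(ε/91) = ε.

δ = min(1, ε/91)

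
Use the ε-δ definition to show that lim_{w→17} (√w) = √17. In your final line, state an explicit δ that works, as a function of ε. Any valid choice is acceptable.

δ = min(17, √17·ε)

Let ε > 0 be given. We want δ > 0 such that 0 < |w − 17| < δ implies |√w − √17| < ε.
Rationalise: √w − √17 = (w − 17)/(√w + √17), so |√w − √17| = |w − 17|/(√w + √17).
Restrict δ ≤ 17 so that |w − 17| < 17 forces w > 0, and then √w + √17 > √17.
Hence |√w − √17| < |w − 17|/√17, which is < ε once |w − 17| < √17·ε.
Take δ = min(17, √17·ε). If 0 < |w − 17| < δ then w > 0 and |√w − √17| < |w − 17|/√17 < ε.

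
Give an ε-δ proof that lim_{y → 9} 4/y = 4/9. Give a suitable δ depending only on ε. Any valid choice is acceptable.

Let ε > 0. We seek δ > 0 such that 0 < |y − 9| < δ implies |4/y − (4/9)| < ε.
|4/y − (4/9)| = 4·|9 − y|/(9·|y|) = 4|y − 9|/(9|y|).
Restrict δ ≤ 9/2. Then |y − 9| < 9/2 gives |y| > 9/2, so 9|y| > 81/2.
Then |4/y − (4/9)| < 4|y − 9|/(81/2), which is < ε when |y − 9| < (81/8)ε.
Take δ = min(9/2, (81/8)ε). Then 0 < |y − 9| < δ gives both |y − 9| < 9/2 and |y − 9| < (81/8)ε, so |4/y − (4/9)| < ε.

δ = min(9/2, (81/8)ε)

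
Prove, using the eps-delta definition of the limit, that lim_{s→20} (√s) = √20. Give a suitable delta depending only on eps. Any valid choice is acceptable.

Fix eps > 0. We want delta > 0 such that 0 < |s − 20| < delta implies |√s − √20| < eps.
Rationalise: √s − √20 = (s − 20)/(√s + √20), so |√s − √20| = |s − 20|/(√s + √20).
Restrict delta ≤ 20 so that |s − 20| < 20 forces s > 0, and then √s + √20 > √20.
Hence |√s − √20| < |s − 20|/√20, which is < eps once |s − 20| < √20·eps.
Take delta = min(20, √20·eps). If 0 < |s − 20| < delta then s > 0 and |√s − √20| < |s − 20|/√20 < eps.

delta = min(20, √20·eps)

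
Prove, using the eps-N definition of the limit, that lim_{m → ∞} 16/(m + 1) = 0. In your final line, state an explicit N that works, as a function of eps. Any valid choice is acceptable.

N = 16/eps

Let eps > 0. For m ≥ 1, |16/(m + 1) − 0| = 16/(m + 1) ≤ 16/m.
We need 16/m < eps, i.e. m > 16/eps.
Take N = 16/eps. If m > N then |16/(m + 1)| ≤ 16/m < eps.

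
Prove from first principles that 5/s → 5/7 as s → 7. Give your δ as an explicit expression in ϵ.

δ = min(7/2, (49/10)ϵ)

Fix ϵ > 0. We seek δ > 0 such that 0 < |s − 7| < δ implies |5/s − (5/7)| < ϵ.
|5/s − (5/7)| = 5·|7 − s|/(7·|s|) = 5|s − 7|/(7|s|).
Require δ ≤ 7/2 so that |s| > 7 − 7/2 = 7/2, hence 7|s| > 49/2.
Then |5/s − (5/7)| < 5|s − 7|/(49/2), which is < ϵ when |s − 7| < (49/10)ϵ.
Take δ = min(7/2, (49/10)ϵ). Then 0 < |s − 7| < δ gives both |s − 7| < 7/2 and |s − 7| < (49/10)ϵ, so |5/s − (5/7)| < ϵ.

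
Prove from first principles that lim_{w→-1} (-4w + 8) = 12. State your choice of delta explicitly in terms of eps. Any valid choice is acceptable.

Let eps > 0. We need delta > 0 so that 0 < |w + 1| < delta implies |(-4w + 8) − 12| < eps.
|(-4w + 8) − 12| = |-4w - 4| = 4|w + 1|.
So 4|w + 1| < eps exactly when |w + 1| < eps/4.
Choosing delta = eps/4 gives |(-4w + 8) − 12| = 4|w + 1| < eps whenever |w + 1| < delta.

delta = eps/4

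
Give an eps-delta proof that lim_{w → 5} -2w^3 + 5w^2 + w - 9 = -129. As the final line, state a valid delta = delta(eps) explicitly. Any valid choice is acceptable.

delta = min(1, eps/126)

Let eps > 0. We want delta > 0 such that 0 < |w − 5| < delta implies |(-2w^3 + 5w^2 + w - 9) + 129| < eps.
(-2w^3 + 5w^2 + w - 9) + 129 = -2w^3 + 5w^2 + w + 120 = (w − 5)(-2w^2 - 5w - 24).
So |(-2w^3 + 5w^2 + w - 9) + 129| = |w − 5|·|-2w^2 - 5w - 24|.
Require delta ≤ 1. Then |w − 5| < 1 gives |w| < 6, and by the triangle inequality |-2w^2 - 5w - 24| ≤ 2·6^2 + 5·6 + 24 = 126.
Hence |(-2w^3 + 5w^2 + w - 9) + 129| ≤ 126|w − 5| < eps provided |w − 5| < eps/126.
Take delta = min(1, eps/126). Then 0 < |w − 5| < delta gives both |w − 5| < 1 and |w − 5| < eps/126, so |(-2w^3 + 5w^2 + w - 9) + 129| < eps.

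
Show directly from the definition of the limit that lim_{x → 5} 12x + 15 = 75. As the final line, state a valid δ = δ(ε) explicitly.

Let ε > 0. We need δ > 0 so that 0 < |x − 5| < δ implies |(12x + 15) − 75| < ε.
|(12x + 15) − 75| = |12x - 60| = 12|x − 5|.
Thus it suffices that |x − 5| < ε/12.
Choosing δ = ε/12 gives |(12x + 15) − 75| = 12|x − 5| < ε whenever |x − 5| < δ.

δ = ε/12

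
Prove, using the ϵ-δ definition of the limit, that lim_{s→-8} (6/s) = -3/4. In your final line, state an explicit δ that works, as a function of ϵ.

Let ϵ > 0 be given. We seek δ > 0 such that 0 < |s + 8| < δ implies |6/s + 3/4| < ϵ.
|6/s + 3/4| = 6·|-8 − s|/(8·|s|) = 6|s + 8|/(8|s|).
Restrict δ ≤ 4. Then |s + 8| < 4 gives |s| > 4, so 8|s| > 32.
Then |6/s + 3/4| < 6|s + 8|/32, which is < ϵ when |s + 8| < (16/3)ϵ.
Take δ = min(4, (16/3)ϵ). Then 0 < |s + 8| < δ gives both |s + 8| < 4 and |s + 8| < (16/3)ϵ, so |6/s + 3/4| < ϵ.

δ = min(4, (16/3)ϵ)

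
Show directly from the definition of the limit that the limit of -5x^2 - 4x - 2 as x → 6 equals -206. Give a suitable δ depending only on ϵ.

δ = min(2, ϵ/74)

Suppose ϵ > 0. We want δ > 0 such that 0 < |x − 6| < δ implies |(-5x^2 - 4x - 2) + 206| < ϵ.
(-5x^2 - 4x - 2) + 206 = -5x^2 - 4x + 204 = (x − 6)(-5x - 34).
So |(-5x^2 - 4x - 2) + 206| = |x − 6|·|-5x - 34|.
Assume first that |x − 6| < 2, so |x| < 8. Then |-5x - 34| ≤ 5·8 + 34 = 74.
Hence |(-5x^2 - 4x - 2) + 206| ≤ 74|x − 6| < ϵ provided |x − 6| < ϵ/74.
Take δ = min(2, ϵ/74). Then 0 < |x − 6| < δ gives both |x − 6| < 2 and |x − 6| < ϵ/74, so |(-5x^2 - 4x - 2) + 206| < ϵ.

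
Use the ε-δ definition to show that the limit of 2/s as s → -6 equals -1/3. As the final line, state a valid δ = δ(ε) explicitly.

Fix ε > 0. We seek δ > 0 such that 0 < |s + 6| < δ implies |2/s + 1/3| < ε.
|2/s + 1/3| = 2·|-6 − s|/(6·|s|) = 2|s + 6|/(6|s|).
Require δ ≤ 3 so that |s| > 6 − 3 = 3, hence 6|s| > 18.
Then |2/s + 1/3| < 2|s + 6|/18, which is < ε when |s + 6| < 9ε.
Take δ = min(3, 9ε). Then 0 < |s + 6| < δ gives both |s + 6| < 3 and |s + 6| < 9ε, so |2/s + 1/3| < ε.

δ = min(3, 9ε)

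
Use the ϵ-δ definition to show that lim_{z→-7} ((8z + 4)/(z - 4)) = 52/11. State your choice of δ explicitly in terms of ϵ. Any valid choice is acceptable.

δ = min(11/2, (121/72)ϵ)

Fix ϵ > 0. We want δ > 0 with 0 < |z + 7| < δ ⇒ |(8z + 4)/(z - 4) − (52/11)| < ϵ.
Combining over a common denominator, (8z + 4)/(z - 4) − (52/11) = [(8z + 4)·(-11) − (-52)·(z - 4)] / [(-11)·(z - 4)] = -36(z + 7) / ((-11)(z - 4)).
So |(8z + 4)/(z - 4) − (52/11)| = 36|z + 7| / (11·|z − 4|).
Restrict δ ≤ 11/2. Then |z + 7| < 11/2 gives |z − 4| = |(z + 7) + (-11)| ≥ 11 − 11/2 = 11/2.
Hence |(8z + 4)/(z - 4) − (52/11)| < 36|z + 7|/(11·(11/2)) = (72/121)|z + 7|, which is < ϵ once |z + 7| < (121/72)ϵ.
Take δ = min(11/2, (121/72)ϵ). Then 0 < |z + 7| < δ forces both bounds, so |(8z + 4)/(z - 4) − (52/11)| < ϵ.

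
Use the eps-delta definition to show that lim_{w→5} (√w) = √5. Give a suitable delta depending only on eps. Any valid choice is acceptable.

Fix eps > 0. We want delta > 0 such that 0 < |w − 5| < delta implies |√w − √5| < eps.
Multiplying by the conjugate, |√w − √5| = |w − 5|/(√w + √5).
Restrict delta ≤ 5 so that |w − 5| < 5 forces w > 0, and then √w + √5 > √5.
Hence |√w − √5| < |w − 5|/√5, which is < eps once |w − 5| < √5·eps.
Take delta = min(5, √5·eps). If 0 < |w − 5| < delta then w > 0 and |√w − √5| < |w − 5|/√5 < eps.

delta = min(5, √5·eps)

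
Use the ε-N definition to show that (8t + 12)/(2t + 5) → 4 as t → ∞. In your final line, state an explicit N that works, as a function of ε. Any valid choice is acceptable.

Let ε > 0 be given. We seek N > 0 such that t > N implies |(8t + 12)/(2t + 5) − 4| < ε.
(8t + 12)/(2t + 5) − 4 = (2(8t + 12) − 8(2t + 5)) / (2(2t + 5)) = -16/(2(2t + 5)).
For t > 0 we have 2t + 5 > 2t, so |(8t + 12)/(2t + 5) − 4| = 16/(2(2t + 5)) < 16/(2·2t) = 4/t.
Thus |(8t + 12)/(2t + 5) − 4| < ε whenever t > 4/ε.
Take N = 4/ε. If t > N then |(8t + 12)/(2t + 5) − 4| < 4/t < ε.

N = 4/ε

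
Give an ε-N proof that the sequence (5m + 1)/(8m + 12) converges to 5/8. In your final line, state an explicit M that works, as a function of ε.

Let ε > 0 be given. For m ≥ 1, |(5m + 1)/(8m + 12) − (5/8)| = |-52|/(8(8m + 12)) = 52/(8(8m + 12)).
Since 8m + 12 ≥ 8m for m ≥ 1, this is ≤ 52/(8·8m) = (13/16)/m.
So |(5m + 1)/(8m + 12) − (5/8)| < ε whenever m > (13/16)/ε.
Take M = (13/16)/ε. If m > M then |(5m + 1)/(8m + 12) − (5/8)| ≤ (13/16)/m < ε.

M = (13/16)/ε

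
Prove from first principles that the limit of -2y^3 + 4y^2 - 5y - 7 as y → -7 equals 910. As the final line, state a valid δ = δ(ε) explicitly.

Fix ε > 0. We want δ > 0 such that 0 < |y + 7| < δ implies |(-2y^3 + 4y^2 - 5y - 7) − 910| < ε.
(-2y^3 + 4y^2 - 5y - 7) − 910 = -2y^3 + 4y^2 - 5y - 917 = (y + 7)(-2y^2 + 18y - 131).
So |(-2y^3 + 4y^2 - 5y - 7) − 910| = |y + 7|·|-2y^2 + 18y - 131|.
Require δ ≤ 1. Then |y + 7| < 1 gives |y| < 8, and by the triangle inequality |-2y^2 + 18y - 131| ≤ 2·8^2 + 18·8 + 131 = 403.
Hence |(-2y^3 + 4y^2 - 5y - 7) − 910| ≤ 403|y + 7| < ε provided |y + 7| < ε/403.
Choosing δ = min(1, ε/403) ensures both conditions, hence |(-2y^3 + 4y^2 - 5y - 7) − 910| < ε.

δ = min(1, ε/403)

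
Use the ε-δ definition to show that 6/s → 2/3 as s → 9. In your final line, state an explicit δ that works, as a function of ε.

Let ε > 0. We seek δ > 0 such that 0 < |s − 9| < δ implies |6/s − (2/3)| < ε.
|6/s − (2/3)| = 6·|9 − s|/(9·|s|) = 6|s − 9|/(9|s|).
Restrict δ ≤ 9/2. Then |s − 9| < 9/2 gives |s| > 9/2, so 9|s| > 81/2.
Then |6/s − (2/3)| < 6|s − 9|/(81/2), which is < ε when |s − 9| < (27/4)ε.
Take δ = min(9/2, (27/4)ε). Then 0 < |s − 9| < δ gives both |s − 9| < 9/2 and |s − 9| < (27/4)ε, so |6/s − (2/3)| < ε.

δ = min(9/2, (27/4)ε)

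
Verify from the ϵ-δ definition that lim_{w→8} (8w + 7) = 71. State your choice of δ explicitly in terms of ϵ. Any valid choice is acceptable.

Let ϵ > 0. We need δ > 0 so that 0 < |w − 8| < δ implies |(8w + 7) − 71| < ϵ.
|(8w + 7) − 71| = |8w - 64| = 8|w − 8|.
So 8|w − 8| < ϵ exactly when |w − 8| < ϵ/8.
Take δ = ϵ/8. If 0 < |w − 8| < δ then |(8w + 7) − 71| = 8|w − 8| < 8·(ϵ/8) = ϵ.

δ = ϵ/8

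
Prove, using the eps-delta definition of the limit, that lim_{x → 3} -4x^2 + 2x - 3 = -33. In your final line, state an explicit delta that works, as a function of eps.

delta = min(2, eps/30)

Let eps > 0. We want delta > 0 such that 0 < |x − 3| < delta implies |(-4x^2 + 2x - 3) + 33| < eps.
(-4x^2 + 2x - 3) + 33 = -4x^2 + 2x + 30 = (x − 3)(-4x - 10).
So |(-4x^2 + 2x - 3) + 33| = |x − 3|·|-4x - 10|.
Require delta ≤ 2. Then |x − 3| < 2 gives |x| < 5, and by the triangle inequality |-4x - 10| ≤ 4·5 + 10 = 30.
Hence |(-4x^2 + 2x - 3) + 33| ≤ 30|x − 3| < eps provided |x − 3| < eps/30.
Take delta = min(2, eps/30). Then 0 < |x − 3| < delta gives both |x − 3| < 2 and |x − 3| < eps/30, so |(-4x^2 + 2x - 3) + 33| < eps.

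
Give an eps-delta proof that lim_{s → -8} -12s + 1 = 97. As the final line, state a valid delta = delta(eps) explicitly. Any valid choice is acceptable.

delta = eps/12

Suppose eps > 0. We need delta > 0 so that 0 < |s + 8| < delta implies |(-12s + 1) − 97| < eps.
|(-12s + 1) − 97| = |-12s - 96| = 12|s + 8|.
So 12|s + 8| < eps exactly when |s + 8| < eps/12.
Take delta = eps/12. If 0 < |s + 8| < delta then |(-12s + 1) − 97| = 12|s + 8| < 12·(eps/12) = eps.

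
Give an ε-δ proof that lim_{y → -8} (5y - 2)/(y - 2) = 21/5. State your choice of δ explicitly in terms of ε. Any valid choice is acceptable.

Let ε > 0. We want δ > 0 with 0 < |y + 8| < δ ⇒ |(5y - 2)/(y - 2) − (21/5)| < ε.
Combining over a common denominator, (5y - 2)/(y - 2) − (21/5) = [(5y - 2)·(-10) − (-42)·(y - 2)] / [(-10)·(y - 2)] = -8(y + 8) / ((-10)(y - 2)).
So |(5y - 2)/(y - 2) − (21/5)| = 8|y + 8| / (10·|y − 2|).
Restrict δ ≤ 5. Then |y + 8| < 5 gives |y − 2| = |(y + 8) + (-10)| ≥ 10 − 5 = 5.
Hence |(5y - 2)/(y - 2) − (21/5)| < 8|y + 8|/(10·5) = (4/25)|y + 8|, which is < ε once |y + 8| < (25/4)ε.
Take δ = min(5, (25/4)ε). Then 0 < |y + 8| < δ forces both bounds, so |(5y - 2)/(y - 2) − (21/5)| < ε.

δ = min(5, (25/4)ε)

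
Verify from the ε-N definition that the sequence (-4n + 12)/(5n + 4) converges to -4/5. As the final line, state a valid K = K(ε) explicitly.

Let ε > 0. For n ≥ 1, |(-4n + 12)/(5n + 4) + 4/5| = |76|/(5(5n + 4)) = 76/(5(5n + 4)).
Since 5n + 4 ≥ 5n for n ≥ 1, this is ≤ 76/(5·5n) = (76/25)/n.
So |(-4n + 12)/(5n + 4) + 4/5| < ε whenever n > (76/25)/ε.
Take K = (76/25)/ε. If n > K then |(-4n + 12)/(5n + 4) + 4/5| ≤ (76/25)/n < ε.

K = (76/25)/ε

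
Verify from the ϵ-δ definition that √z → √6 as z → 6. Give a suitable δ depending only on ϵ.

δ = min(6, √6·ϵ)

Fix ϵ > 0. We want δ > 0 such that 0 < |z − 6| < δ implies |√z − √6| < ϵ.
Rationalise: √z − √6 = (z − 6)/(√z + √6), so |√z − √6| = |z − 6|/(√z + √6).
Restrict δ ≤ 6 so that |z − 6| < 6 forces z > 0, and then √z + √6 > √6.
Hence |√z − √6| < |z − 6|/√6, which is < ϵ once |z − 6| < √6·ϵ.
Take δ = min(6, √6·ϵ). If 0 < |z − 6| < δ then z > 0 and |√z − √6| < |z − 6|/√6 < ϵ.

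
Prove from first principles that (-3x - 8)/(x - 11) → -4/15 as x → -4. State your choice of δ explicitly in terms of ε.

δ = min(15/2, (225/82)ε)

Let ε > 0 be given. We want δ > 0 with 0 < |x + 4| < δ ⇒ |(-3x - 8)/(x - 11) + 4/15| < ε.
Combining over a common denominator, (-3x - 8)/(x - 11) + 4/15 = [(-3x - 8)·(-15) − 4·(x - 11)] / [(-15)·(x - 11)] = 41(x + 4) / ((-15)(x - 11)).
So |(-3x - 8)/(x - 11) + 4/15| = 41|x + 4| / (15·|x − 11|).
Require δ ≤ 15/2, so |x − 11| ≥ |-15| − |x + 4| > 15 − 15/2 = 15/2.
Hence |(-3x - 8)/(x - 11) + 4/15| < 41|x + 4|/(15·(15/2)) = (82/225)|x + 4|, which is < ε once |x + 4| < (225/82)ε.
Take δ = min(15/2, (225/82)ε). Then 0 < |x + 4| < δ forces both bounds, so |(-3x - 8)/(x - 11) + 4/15| < ε.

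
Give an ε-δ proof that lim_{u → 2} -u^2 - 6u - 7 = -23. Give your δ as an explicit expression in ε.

δ = min(1, ε/11)

Fix ε > 0. We want δ > 0 such that 0 < |u − 2| < δ implies |(-u^2 - 6u - 7) + 23| < ε.
(-u^2 - 6u - 7) + 23 = -u^2 - 6u + 16 = (u − 2)(-u - 8).
So |(-u^2 - 6u - 7) + 23| = |u − 2|·|-u - 8|.
Require δ ≤ 1. Then |u − 2| < 1 gives |u| < 3, and by the triangle inequality |-u - 8| ≤ 3 + 8 = 11.
Hence |(-u^2 - 6u - 7) + 23| ≤ 11|u − 2| < ε provided |u − 2| < ε/11.
Choosing δ = min(1, ε/11) ensures both conditions, hence |(-u^2 - 6u - 7) + 23| < ε.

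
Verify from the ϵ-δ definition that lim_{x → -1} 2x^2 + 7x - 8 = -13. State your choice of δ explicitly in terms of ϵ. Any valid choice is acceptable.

Let ϵ > 0 be given. We want δ > 0 such that 0 < |x + 1| < δ implies |(2x^2 + 7x - 8) + 13| < ϵ.
(2x^2 + 7x - 8) + 13 = 2x^2 + 7x + 5 = (x + 1)(2x + 5).
So |(2x^2 + 7x - 8) + 13| = |x + 1|·|2x + 5|.
Require δ ≤ 1. Then |x + 1| < 1 gives |x| < 2, and by the triangle inequality |2x + 5| ≤ 2·2 + 5 = 9.
Hence |(2x^2 + 7x - 8) + 13| ≤ 9|x + 1| < ϵ provided |x + 1| < ϵ/9.
Choosing δ = min(1, ϵ/9) ensures both conditions, hence |(2x^2 + 7x - 8) + 13| < ϵ.

δ = min(1, ϵ/9)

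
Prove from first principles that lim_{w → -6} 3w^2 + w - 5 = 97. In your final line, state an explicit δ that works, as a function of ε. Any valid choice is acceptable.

Let ε > 0 be given. We want δ > 0 such that 0 < |w + 6| < δ implies |(3w^2 + w - 5) − 97| < ε.
(3w^2 + w - 5) − 97 = 3w^2 + w - 102 = (w + 6)(3w - 17).
So |(3w^2 + w - 5) − 97| = |w + 6|·|3w - 17|.
Assume first that |w + 6| < 2, so |w| < 8. Then |3w - 17| ≤ 3·8 + 17 = 41.
Hence |(3w^2 + w - 5) − 97| ≤ 41|w + 6| < ε provided |w + 6| < ε/41.
Take δ = min(2, ε/41). Then 0 < |w + 6| < δ gives both |w + 6| < 2 and |w + 6| < ε/41, so |(3w^2 + w - 5) − 97| < ε.

δ = min(2, ε/41)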